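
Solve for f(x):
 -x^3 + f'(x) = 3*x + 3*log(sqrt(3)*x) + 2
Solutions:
 f(x) = C1 + x^4/4 + 3*x^2/2 + 3*x*log(x) - x + 3*x*log(3)/2


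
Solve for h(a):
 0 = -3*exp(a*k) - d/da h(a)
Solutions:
 h(a) = C1 - 3*exp(a*k)/k


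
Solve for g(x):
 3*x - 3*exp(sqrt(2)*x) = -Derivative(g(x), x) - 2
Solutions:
 g(x) = C1 - 3*x^2/2 - 2*x + 3*sqrt(2)*exp(sqrt(2)*x)/2


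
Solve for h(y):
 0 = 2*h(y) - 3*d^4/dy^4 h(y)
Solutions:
 h(y) = C1*exp(-2^(1/4)*3^(3/4)*y/3) + C2*exp(2^(1/4)*3^(3/4)*y/3) + C3*sin(2^(1/4)*3^(3/4)*y/3) + C4*cos(2^(1/4)*3^(3/4)*y/3)


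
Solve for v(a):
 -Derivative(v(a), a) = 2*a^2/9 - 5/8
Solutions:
 v(a) = C1 - 2*a^3/27 + 5*a/8


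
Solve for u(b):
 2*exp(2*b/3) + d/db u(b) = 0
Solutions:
 u(b) = C1 - 3*exp(2*b/3)


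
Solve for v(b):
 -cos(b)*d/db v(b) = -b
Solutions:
 v(b) = C1 + Integral(b/cos(b), b)


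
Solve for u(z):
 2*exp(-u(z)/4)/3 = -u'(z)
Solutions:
 u(z) = 4*log(C1 - z/6)


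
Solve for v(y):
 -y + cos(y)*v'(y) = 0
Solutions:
 v(y) = C1 + Integral(y/cos(y), y)


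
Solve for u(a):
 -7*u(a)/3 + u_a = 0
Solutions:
 u(a) = C1*exp(7*a/3)


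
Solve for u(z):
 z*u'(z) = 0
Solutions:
 u(z) = C1


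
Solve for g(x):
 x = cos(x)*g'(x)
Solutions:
 g(x) = C1 + Integral(x/cos(x), x)


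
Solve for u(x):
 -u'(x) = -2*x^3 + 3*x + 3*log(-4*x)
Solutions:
 u(x) = C1 + x^4/2 - 3*x^2/2 - 3*x*log(-x) + 3*x*(1 - 2*log(2))


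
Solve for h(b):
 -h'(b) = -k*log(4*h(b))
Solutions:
 Integral(1/(log(_y) + 2*log(2)), (_y, h(b))) = C1 + b*k


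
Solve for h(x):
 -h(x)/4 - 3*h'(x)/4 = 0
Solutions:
 h(x) = C1*exp(-x/3)


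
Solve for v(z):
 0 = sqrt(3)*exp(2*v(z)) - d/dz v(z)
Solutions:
 v(z) = log(-sqrt(-1/(C1 + sqrt(3)*z))) - log(2)/2
 v(z) = log(-1/(C1 + sqrt(3)*z))/2 - log(2)/2


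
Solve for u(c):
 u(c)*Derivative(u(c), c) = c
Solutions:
 u(c) = -sqrt(C1 + c^2)
 u(c) = sqrt(C1 + c^2)


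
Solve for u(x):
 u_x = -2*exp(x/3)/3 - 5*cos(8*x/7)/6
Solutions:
 u(x) = C1 - 2*exp(x/3) - 35*sin(8*x/7)/48


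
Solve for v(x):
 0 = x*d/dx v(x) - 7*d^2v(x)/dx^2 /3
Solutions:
 v(x) = C1 + C2*erfi(sqrt(42)*x/14)


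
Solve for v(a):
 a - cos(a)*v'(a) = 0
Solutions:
 v(a) = C1 + Integral(a/cos(a), a)


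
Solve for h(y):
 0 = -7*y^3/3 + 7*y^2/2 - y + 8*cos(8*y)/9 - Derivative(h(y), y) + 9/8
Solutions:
 h(y) = C1 - 7*y^4/12 + 7*y^3/6 - y^2/2 + 9*y/8 + sin(8*y)/9


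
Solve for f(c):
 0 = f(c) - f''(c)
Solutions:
 f(c) = C1*exp(-c) + C2*exp(c)


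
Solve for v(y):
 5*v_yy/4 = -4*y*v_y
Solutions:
 v(y) = C1 + C2*erf(2*sqrt(10)*y/5)


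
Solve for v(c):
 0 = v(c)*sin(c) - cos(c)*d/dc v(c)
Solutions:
 v(c) = C1/cos(c)


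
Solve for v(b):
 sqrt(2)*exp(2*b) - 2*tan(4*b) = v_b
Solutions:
 v(b) = C1 + sqrt(2)*exp(2*b)/2 + log(cos(4*b))/2


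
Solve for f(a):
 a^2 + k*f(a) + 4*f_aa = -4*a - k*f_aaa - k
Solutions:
 f(a) = C1*exp(-a*((sqrt((27 + 128/k^3)^2 - 16384/k^6)/2 + 27/2 + 64/k^3)^(1/3) + 4/k + 16/(k^2*(sqrt((27 + 128/k^3)^2 - 16384/k^6)/2 + 27/2 + 64/k^3)^(1/3)))/3) + C2*exp(a*((sqrt((27 + 128/k^3)^2 - 16384/k^6)/2 + 27/2 + 64/k^3)^(1/3) - sqrt(3)*I*(sqrt((27 + 128/k^3)^2 - 16384/k^6)/2 + 27/2 + 64/k^3)^(1/3) - 8/k - 64/(k^2*(-1 + sqrt(3)*I)*(sqrt((27 + 128/k^3)^2 - 16384/k^6)/2 + 27/2 + 64/k^3)^(1/3)))/6) + C3*exp(a*((sqrt((27 + 128/k^3)^2 - 16384/k^6)/2 + 27/2 + 64/k^3)^(1/3) + sqrt(3)*I*(sqrt((27 + 128/k^3)^2 - 16384/k^6)/2 + 27/2 + 64/k^3)^(1/3) - 8/k + 64/(k^2*(1 + sqrt(3)*I)*(sqrt((27 + 128/k^3)^2 - 16384/k^6)/2 + 27/2 + 64/k^3)^(1/3)))/6) - a^2/k - 4*a/k - 1 + 8/k^2


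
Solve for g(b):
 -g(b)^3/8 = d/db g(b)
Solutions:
 g(b) = -2*sqrt(-1/(C1 - b))
 g(b) = 2*sqrt(-1/(C1 - b))


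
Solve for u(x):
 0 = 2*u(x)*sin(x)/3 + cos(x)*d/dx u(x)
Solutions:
 u(x) = C1*cos(x)^(2/3)


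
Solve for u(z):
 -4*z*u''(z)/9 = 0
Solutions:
 u(z) = C1 + C2*z


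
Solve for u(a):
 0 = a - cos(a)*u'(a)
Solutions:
 u(a) = C1 + Integral(a/cos(a), a)


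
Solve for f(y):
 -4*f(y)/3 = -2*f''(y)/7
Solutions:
 f(y) = C1*exp(-sqrt(42)*y/3) + C2*exp(sqrt(42)*y/3)


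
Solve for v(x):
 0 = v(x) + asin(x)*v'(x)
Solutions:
 v(x) = C1*exp(-Integral(1/asin(x), x))


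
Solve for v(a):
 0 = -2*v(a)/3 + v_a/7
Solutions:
 v(a) = C1*exp(14*a/3)


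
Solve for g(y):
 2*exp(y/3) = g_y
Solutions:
 g(y) = C1 + 6*exp(y/3)


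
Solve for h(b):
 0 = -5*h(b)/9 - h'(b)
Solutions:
 h(b) = C1*exp(-5*b/9)


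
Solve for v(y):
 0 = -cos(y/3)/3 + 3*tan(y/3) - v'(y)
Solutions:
 v(y) = C1 - 9*log(cos(y/3)) - sin(y/3)


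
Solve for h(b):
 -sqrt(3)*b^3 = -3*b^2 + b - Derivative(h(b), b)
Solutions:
 h(b) = C1 + sqrt(3)*b^4/4 - b^3 + b^2/2


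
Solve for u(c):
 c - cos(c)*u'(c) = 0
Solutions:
 u(c) = C1 + Integral(c/cos(c), c)


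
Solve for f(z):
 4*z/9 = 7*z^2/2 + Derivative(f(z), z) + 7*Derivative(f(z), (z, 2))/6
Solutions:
 f(z) = C1 + C2*exp(-6*z/7) - 7*z^3/6 + 155*z^2/36 - 1085*z/108


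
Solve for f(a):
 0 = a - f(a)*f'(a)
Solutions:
 f(a) = -sqrt(C1 + a^2)
 f(a) = sqrt(C1 + a^2)


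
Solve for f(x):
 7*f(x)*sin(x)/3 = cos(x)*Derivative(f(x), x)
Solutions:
 f(x) = C1/cos(x)^(7/3)


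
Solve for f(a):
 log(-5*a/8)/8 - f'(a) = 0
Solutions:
 f(a) = C1 + a*log(-a)/8 + a*(-3*log(2) - 1 + log(5))/8


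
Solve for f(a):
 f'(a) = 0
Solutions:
 f(a) = C1


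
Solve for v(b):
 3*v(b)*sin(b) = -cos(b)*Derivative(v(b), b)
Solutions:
 v(b) = C1*cos(b)^3


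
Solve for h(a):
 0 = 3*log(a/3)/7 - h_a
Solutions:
 h(a) = C1 + 3*a*log(a)/7 - 3*a*log(3)/7 - 3*a/7


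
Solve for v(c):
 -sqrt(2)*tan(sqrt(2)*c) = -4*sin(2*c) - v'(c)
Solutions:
 v(c) = C1 - log(cos(sqrt(2)*c)) + 2*cos(2*c)


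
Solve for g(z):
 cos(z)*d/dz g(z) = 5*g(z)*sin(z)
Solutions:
 g(z) = C1/cos(z)^5


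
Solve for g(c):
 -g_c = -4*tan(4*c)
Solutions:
 g(c) = C1 - log(cos(4*c))


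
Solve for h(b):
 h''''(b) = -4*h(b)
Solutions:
 h(b) = (C1*sin(b) + C2*cos(b))*exp(-b) + (C3*sin(b) + C4*cos(b))*exp(b)


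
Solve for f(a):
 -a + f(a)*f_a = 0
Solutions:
 f(a) = -sqrt(C1 + a^2)
 f(a) = sqrt(C1 + a^2)


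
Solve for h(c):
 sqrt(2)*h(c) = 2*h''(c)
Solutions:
 h(c) = C1*exp(-2^(3/4)*c/2) + C2*exp(2^(3/4)*c/2)


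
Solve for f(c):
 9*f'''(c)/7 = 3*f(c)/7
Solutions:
 f(c) = C3*exp(3^(2/3)*c/3) + (C1*sin(3^(1/6)*c/2) + C2*cos(3^(1/6)*c/2))*exp(-3^(2/3)*c/6)


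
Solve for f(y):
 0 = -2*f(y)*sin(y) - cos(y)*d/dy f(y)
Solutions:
 f(y) = C1*cos(y)^2


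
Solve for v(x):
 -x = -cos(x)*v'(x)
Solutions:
 v(x) = C1 + Integral(x/cos(x), x)


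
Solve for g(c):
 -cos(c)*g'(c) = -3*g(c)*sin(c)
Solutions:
 g(c) = C1/cos(c)^3


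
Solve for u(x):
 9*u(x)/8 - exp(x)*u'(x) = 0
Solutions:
 u(x) = C1*exp(-9*exp(-x)/8)


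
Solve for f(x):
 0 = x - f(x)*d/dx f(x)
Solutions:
 f(x) = -sqrt(C1 + x^2)
 f(x) = sqrt(C1 + x^2)


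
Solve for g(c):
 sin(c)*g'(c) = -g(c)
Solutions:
 g(c) = C1*sqrt(cos(c) + 1)/sqrt(cos(c) - 1)


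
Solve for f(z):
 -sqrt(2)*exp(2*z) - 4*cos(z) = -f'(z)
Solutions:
 f(z) = C1 + sqrt(2)*exp(2*z)/2 + 4*sin(z)


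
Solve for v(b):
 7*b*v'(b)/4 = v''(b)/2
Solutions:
 v(b) = C1 + C2*erfi(sqrt(7)*b/2)


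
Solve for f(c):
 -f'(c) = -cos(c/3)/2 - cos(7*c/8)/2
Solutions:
 f(c) = C1 + 3*sin(c/3)/2 + 4*sin(7*c/8)/7


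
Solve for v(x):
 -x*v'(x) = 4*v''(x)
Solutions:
 v(x) = C1 + C2*erf(sqrt(2)*x/4)


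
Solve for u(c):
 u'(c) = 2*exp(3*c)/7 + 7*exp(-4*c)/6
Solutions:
 u(c) = C1 + 2*exp(3*c)/21 - 7*exp(-4*c)/24


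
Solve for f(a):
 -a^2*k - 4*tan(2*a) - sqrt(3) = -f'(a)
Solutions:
 f(a) = C1 + a^3*k/3 + sqrt(3)*a - 2*log(cos(2*a))


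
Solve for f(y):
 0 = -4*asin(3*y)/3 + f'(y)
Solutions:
 f(y) = C1 + 4*y*asin(3*y)/3 + 4*sqrt(1 - 9*y^2)/9


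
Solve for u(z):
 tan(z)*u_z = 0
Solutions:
 u(z) = C1


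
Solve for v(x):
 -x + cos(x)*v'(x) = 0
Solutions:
 v(x) = C1 + Integral(x/cos(x), x)


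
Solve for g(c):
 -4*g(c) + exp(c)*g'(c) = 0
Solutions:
 g(c) = C1*exp(-4*exp(-c))


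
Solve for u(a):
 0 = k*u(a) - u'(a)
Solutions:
 u(a) = C1*exp(a*k)


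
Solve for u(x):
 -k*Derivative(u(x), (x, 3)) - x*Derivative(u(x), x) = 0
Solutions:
 u(x) = C1 + Integral(C2*airyai(x*(-1/k)^(1/3)) + C3*airybi(x*(-1/k)^(1/3)), x)


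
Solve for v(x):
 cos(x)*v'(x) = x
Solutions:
 v(x) = C1 + Integral(x/cos(x), x)


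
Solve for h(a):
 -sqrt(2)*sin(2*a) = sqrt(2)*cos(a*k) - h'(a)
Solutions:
 h(a) = C1 - sqrt(2)*cos(2*a)/2 + sqrt(2)*sin(a*k)/k


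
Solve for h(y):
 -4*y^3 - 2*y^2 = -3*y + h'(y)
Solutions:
 h(y) = C1 - y^4 - 2*y^3/3 + 3*y^2/2


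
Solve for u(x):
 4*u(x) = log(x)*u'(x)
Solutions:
 u(x) = C1*exp(4*li(x))


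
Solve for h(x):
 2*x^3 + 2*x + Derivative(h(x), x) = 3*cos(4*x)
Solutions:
 h(x) = C1 - x^4/2 - x^2 + 3*sin(4*x)/4


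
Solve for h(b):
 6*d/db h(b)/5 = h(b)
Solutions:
 h(b) = C1*exp(5*b/6)


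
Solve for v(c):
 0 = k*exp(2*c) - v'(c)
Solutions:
 v(c) = C1 + k*exp(2*c)/2


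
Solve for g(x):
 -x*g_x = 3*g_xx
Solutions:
 g(x) = C1 + C2*erf(sqrt(6)*x/6)


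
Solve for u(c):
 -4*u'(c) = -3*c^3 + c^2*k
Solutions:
 u(c) = C1 + 3*c^4/16 - c^3*k/12


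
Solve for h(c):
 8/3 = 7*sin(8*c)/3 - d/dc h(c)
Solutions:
 h(c) = C1 - 8*c/3 - 7*cos(8*c)/24


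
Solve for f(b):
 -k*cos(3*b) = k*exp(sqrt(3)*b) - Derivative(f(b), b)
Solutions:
 f(b) = C1 + sqrt(3)*k*exp(sqrt(3)*b)/3 + k*sin(3*b)/3


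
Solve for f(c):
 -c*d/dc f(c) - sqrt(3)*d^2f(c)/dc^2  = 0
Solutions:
 f(c) = C1 + C2*erf(sqrt(2)*3^(3/4)*c/6)


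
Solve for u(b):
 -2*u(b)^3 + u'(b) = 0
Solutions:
 u(b) = -sqrt(2)*sqrt(-1/(C1 + 2*b))/2
 u(b) = sqrt(2)*sqrt(-1/(C1 + 2*b))/2


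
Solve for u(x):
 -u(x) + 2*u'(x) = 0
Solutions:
 u(x) = C1*exp(x/2)


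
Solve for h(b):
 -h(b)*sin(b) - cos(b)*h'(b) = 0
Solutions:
 h(b) = C1*cos(b)


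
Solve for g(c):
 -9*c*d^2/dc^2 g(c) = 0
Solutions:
 g(c) = C1 + C2*c


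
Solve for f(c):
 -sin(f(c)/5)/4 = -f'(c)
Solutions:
 -c/4 + 5*log(cos(f(c)/5) - 1)/2 - 5*log(cos(f(c)/5) + 1)/2 = C1


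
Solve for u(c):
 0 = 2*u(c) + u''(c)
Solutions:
 u(c) = C1*sin(sqrt(2)*c) + C2*cos(sqrt(2)*c)


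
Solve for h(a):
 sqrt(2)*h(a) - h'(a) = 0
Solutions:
 h(a) = C1*exp(sqrt(2)*a)


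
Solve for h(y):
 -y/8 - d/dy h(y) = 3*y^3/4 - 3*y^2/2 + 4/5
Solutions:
 h(y) = C1 - 3*y^4/16 + y^3/2 - y^2/16 - 4*y/5


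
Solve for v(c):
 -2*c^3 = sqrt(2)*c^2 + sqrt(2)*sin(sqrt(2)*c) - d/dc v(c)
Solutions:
 v(c) = C1 + c^4/2 + sqrt(2)*c^3/3 - cos(sqrt(2)*c)


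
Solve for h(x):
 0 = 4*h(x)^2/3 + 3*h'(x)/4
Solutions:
 h(x) = 9/(C1 + 16*x)


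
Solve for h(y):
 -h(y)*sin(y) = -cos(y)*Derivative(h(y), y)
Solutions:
 h(y) = C1/cos(y)


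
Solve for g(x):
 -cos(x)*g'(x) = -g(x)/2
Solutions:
 g(x) = C1*(sin(x) + 1)^(1/4)/(sin(x) - 1)^(1/4)


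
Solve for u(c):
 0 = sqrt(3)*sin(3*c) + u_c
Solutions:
 u(c) = C1 + sqrt(3)*cos(3*c)/3


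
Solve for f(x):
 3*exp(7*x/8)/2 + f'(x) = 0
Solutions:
 f(x) = C1 - 12*exp(7*x/8)/7


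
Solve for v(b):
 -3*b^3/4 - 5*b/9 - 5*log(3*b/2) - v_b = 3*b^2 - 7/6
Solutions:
 v(b) = C1 - 3*b^4/16 - b^3 - 5*b^2/18 - 5*b*log(b) - 5*b*log(3) + 5*b*log(2) + 37*b/6


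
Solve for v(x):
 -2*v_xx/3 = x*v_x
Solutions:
 v(x) = C1 + C2*erf(sqrt(3)*x/2)


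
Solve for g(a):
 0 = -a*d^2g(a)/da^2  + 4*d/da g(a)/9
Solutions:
 g(a) = C1 + C2*a^(13/9)


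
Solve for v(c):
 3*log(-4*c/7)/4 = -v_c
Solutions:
 v(c) = C1 - 3*c*log(-c)/4 + 3*c*(-2*log(2) + 1 + log(7))/4


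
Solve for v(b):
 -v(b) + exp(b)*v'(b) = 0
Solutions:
 v(b) = C1*exp(-exp(-b))


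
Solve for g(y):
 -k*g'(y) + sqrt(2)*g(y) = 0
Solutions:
 g(y) = C1*exp(sqrt(2)*y/k)


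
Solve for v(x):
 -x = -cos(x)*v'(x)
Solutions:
 v(x) = C1 + Integral(x/cos(x), x)


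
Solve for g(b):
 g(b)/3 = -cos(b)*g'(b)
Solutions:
 g(b) = C1*(sin(b) - 1)^(1/6)/(sin(b) + 1)^(1/6)


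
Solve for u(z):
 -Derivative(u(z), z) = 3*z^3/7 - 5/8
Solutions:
 u(z) = C1 - 3*z^4/28 + 5*z/8


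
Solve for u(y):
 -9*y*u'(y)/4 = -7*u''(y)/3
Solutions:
 u(y) = C1 + C2*erfi(3*sqrt(42)*y/28)


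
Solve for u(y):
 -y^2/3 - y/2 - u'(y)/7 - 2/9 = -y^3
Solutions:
 u(y) = C1 + 7*y^4/4 - 7*y^3/9 - 7*y^2/4 - 14*y/9


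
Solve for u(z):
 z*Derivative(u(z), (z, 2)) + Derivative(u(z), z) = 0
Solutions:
 u(z) = C1 + C2*log(z)


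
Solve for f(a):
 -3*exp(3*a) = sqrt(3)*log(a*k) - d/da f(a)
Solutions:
 f(a) = C1 + sqrt(3)*a*log(a*k) - sqrt(3)*a + exp(3*a)


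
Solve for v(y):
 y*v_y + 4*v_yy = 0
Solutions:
 v(y) = C1 + C2*erf(sqrt(2)*y/4)


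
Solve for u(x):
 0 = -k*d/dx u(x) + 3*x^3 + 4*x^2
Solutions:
 u(x) = C1 + 3*x^4/(4*k) + 4*x^3/(3*k)


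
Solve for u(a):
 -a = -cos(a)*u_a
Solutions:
 u(a) = C1 + Integral(a/cos(a), a)


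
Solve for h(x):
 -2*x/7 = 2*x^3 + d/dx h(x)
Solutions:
 h(x) = C1 - x^4/2 - x^2/7


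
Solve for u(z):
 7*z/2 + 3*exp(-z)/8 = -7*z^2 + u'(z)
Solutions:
 u(z) = C1 + 7*z^3/3 + 7*z^2/4 - 3*exp(-z)/8


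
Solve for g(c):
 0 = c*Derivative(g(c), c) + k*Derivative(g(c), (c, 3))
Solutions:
 g(c) = C1 + Integral(C2*airyai(c*(-1/k)^(1/3)) + C3*airybi(c*(-1/k)^(1/3)), c)


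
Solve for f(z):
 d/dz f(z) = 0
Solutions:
 f(z) = C1


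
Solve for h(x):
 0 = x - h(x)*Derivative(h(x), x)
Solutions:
 h(x) = -sqrt(C1 + x^2)
 h(x) = sqrt(C1 + x^2)


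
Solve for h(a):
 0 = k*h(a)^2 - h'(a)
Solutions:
 h(a) = -1/(C1 + a*k)


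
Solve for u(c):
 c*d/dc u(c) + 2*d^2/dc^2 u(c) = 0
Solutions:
 u(c) = C1 + C2*erf(c/2)


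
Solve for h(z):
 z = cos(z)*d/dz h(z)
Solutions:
 h(z) = C1 + Integral(z/cos(z), z)


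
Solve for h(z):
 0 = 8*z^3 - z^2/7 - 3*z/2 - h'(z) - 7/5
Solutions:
 h(z) = C1 + 2*z^4 - z^3/21 - 3*z^2/4 - 7*z/5


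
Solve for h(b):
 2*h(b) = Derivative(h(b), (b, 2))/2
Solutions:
 h(b) = C1*exp(-2*b) + C2*exp(2*b)


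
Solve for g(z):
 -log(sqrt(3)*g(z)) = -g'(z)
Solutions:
 -2*Integral(1/(2*log(_y) + log(3)), (_y, g(z))) = C1 - z


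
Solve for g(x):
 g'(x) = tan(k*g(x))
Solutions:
 g(x) = Piecewise((-asin(exp(C1*k + k*x))/k + pi/k, Ne(k, 0)), (nan, True))
 g(x) = Piecewise((asin(exp(C1*k + k*x))/k, Ne(k, 0)), (nan, True))


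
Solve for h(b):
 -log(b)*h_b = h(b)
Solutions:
 h(b) = C1*exp(-li(b))


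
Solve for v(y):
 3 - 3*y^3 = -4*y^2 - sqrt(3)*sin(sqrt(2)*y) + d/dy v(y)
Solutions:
 v(y) = C1 - 3*y^4/4 + 4*y^3/3 + 3*y - sqrt(6)*cos(sqrt(2)*y)/2


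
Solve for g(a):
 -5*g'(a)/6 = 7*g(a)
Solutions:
 g(a) = C1*exp(-42*a/5)


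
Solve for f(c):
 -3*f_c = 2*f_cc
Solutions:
 f(c) = C1 + C2*exp(-3*c/2)


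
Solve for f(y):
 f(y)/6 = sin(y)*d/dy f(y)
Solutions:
 f(y) = C1*(cos(y) - 1)^(1/12)/(cos(y) + 1)^(1/12)


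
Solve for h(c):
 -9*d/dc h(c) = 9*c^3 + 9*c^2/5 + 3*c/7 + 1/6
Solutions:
 h(c) = C1 - c^4/4 - c^3/15 - c^2/42 - c/54


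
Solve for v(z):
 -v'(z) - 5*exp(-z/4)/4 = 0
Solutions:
 v(z) = C1 + 5*exp(-z/4)


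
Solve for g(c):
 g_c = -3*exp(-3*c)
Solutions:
 g(c) = C1 + exp(-3*c)


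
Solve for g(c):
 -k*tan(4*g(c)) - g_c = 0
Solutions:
 g(c) = -asin(C1*exp(-4*c*k))/4 + pi/4
 g(c) = asin(C1*exp(-4*c*k))/4


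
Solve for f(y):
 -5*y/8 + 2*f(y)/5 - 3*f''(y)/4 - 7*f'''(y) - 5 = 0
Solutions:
 f(y) = C1*exp(-y*(5*5^(1/3)/(56*sqrt(3126) + 3131)^(1/3) + 10 + 5^(2/3)*(56*sqrt(3126) + 3131)^(1/3))/280)*sin(sqrt(3)*5^(1/3)*y*(-5^(1/3)*(56*sqrt(3126) + 3131)^(1/3) + 5/(56*sqrt(3126) + 3131)^(1/3))/280) + C2*exp(-y*(5*5^(1/3)/(56*sqrt(3126) + 3131)^(1/3) + 10 + 5^(2/3)*(56*sqrt(3126) + 3131)^(1/3))/280)*cos(sqrt(3)*5^(1/3)*y*(-5^(1/3)*(56*sqrt(3126) + 3131)^(1/3) + 5/(56*sqrt(3126) + 3131)^(1/3))/280) + C3*exp(y*(-5 + 5*5^(1/3)/(56*sqrt(3126) + 3131)^(1/3) + 5^(2/3)*(56*sqrt(3126) + 3131)^(1/3))/140) + 25*y/16 + 25/2


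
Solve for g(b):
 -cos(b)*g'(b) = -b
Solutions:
 g(b) = C1 + Integral(b/cos(b), b)


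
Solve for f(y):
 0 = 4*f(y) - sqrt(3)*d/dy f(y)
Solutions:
 f(y) = C1*exp(4*sqrt(3)*y/3)


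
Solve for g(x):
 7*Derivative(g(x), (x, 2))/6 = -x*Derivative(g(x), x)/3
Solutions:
 g(x) = C1 + C2*erf(sqrt(7)*x/7)


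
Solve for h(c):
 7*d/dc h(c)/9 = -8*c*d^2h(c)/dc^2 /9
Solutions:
 h(c) = C1 + C2*c^(1/8)


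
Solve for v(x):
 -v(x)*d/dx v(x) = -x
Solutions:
 v(x) = -sqrt(C1 + x^2)
 v(x) = sqrt(C1 + x^2)


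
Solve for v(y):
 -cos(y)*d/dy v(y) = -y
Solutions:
 v(y) = C1 + Integral(y/cos(y), y)


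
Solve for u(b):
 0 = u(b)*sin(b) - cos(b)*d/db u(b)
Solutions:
 u(b) = C1/cos(b)


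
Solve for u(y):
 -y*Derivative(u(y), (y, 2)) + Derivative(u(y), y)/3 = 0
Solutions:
 u(y) = C1 + C2*y^(4/3)


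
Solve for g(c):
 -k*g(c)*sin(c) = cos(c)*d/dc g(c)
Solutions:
 g(c) = C1*exp(k*log(cos(c)))


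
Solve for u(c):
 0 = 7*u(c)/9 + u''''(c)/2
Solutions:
 u(c) = (C1*sin(2^(3/4)*sqrt(3)*7^(1/4)*c/6) + C2*cos(2^(3/4)*sqrt(3)*7^(1/4)*c/6))*exp(-2^(3/4)*sqrt(3)*7^(1/4)*c/6) + (C3*sin(2^(3/4)*sqrt(3)*7^(1/4)*c/6) + C4*cos(2^(3/4)*sqrt(3)*7^(1/4)*c/6))*exp(2^(3/4)*sqrt(3)*7^(1/4)*c/6)


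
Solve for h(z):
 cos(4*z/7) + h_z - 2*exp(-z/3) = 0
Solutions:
 h(z) = C1 - 7*sin(4*z/7)/4 - 6*exp(-z/3)


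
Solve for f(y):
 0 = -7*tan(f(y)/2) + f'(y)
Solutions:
 f(y) = -2*asin(C1*exp(7*y/2)) + 2*pi
 f(y) = 2*asin(C1*exp(7*y/2))


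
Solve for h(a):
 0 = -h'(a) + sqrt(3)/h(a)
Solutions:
 h(a) = -sqrt(C1 + 2*sqrt(3)*a)
 h(a) = sqrt(C1 + 2*sqrt(3)*a)


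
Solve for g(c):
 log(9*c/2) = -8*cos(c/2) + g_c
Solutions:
 g(c) = C1 + c*log(c) - c - c*log(2) + 2*c*log(3) + 16*sin(c/2)


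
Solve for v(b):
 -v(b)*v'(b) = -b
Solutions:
 v(b) = -sqrt(C1 + b^2)
 v(b) = sqrt(C1 + b^2)


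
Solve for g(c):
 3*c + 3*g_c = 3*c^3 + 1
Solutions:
 g(c) = C1 + c^4/4 - c^2/2 + c/3


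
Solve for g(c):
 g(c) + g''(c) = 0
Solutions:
 g(c) = C1*sin(c) + C2*cos(c)


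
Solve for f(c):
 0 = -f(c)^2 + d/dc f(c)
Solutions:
 f(c) = -1/(C1 + c)


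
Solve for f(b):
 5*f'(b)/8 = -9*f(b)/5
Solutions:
 f(b) = C1*exp(-72*b/25)


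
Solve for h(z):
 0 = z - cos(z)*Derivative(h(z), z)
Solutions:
 h(z) = C1 + Integral(z/cos(z), z)


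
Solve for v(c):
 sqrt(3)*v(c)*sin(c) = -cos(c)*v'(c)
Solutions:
 v(c) = C1*cos(c)^(sqrt(3))


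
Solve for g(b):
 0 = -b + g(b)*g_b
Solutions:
 g(b) = -sqrt(C1 + b^2)
 g(b) = sqrt(C1 + b^2)


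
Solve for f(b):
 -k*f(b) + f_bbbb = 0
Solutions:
 f(b) = C1*exp(-b*k^(1/4)) + C2*exp(b*k^(1/4)) + C3*exp(-I*b*k^(1/4)) + C4*exp(I*b*k^(1/4))


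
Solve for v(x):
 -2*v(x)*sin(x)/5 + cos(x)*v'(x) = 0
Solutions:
 v(x) = C1/cos(x)^(2/5)


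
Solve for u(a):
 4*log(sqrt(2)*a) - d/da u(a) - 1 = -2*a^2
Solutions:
 u(a) = C1 + 2*a^3/3 + 4*a*log(a) - 5*a + a*log(4)


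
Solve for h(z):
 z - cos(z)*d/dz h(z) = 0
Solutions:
 h(z) = C1 + Integral(z/cos(z), z)


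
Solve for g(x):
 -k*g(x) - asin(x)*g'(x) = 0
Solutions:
 g(x) = C1*exp(-k*Integral(1/asin(x), x))


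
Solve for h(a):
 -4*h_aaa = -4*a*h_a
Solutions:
 h(a) = C1 + Integral(C2*airyai(a) + C3*airybi(a), a)


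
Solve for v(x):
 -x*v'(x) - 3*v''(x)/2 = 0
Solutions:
 v(x) = C1 + C2*erf(sqrt(3)*x/3)


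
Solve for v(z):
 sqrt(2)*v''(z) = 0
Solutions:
 v(z) = C1 + C2*z


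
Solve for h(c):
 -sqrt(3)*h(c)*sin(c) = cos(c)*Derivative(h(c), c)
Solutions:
 h(c) = C1*cos(c)^(sqrt(3))


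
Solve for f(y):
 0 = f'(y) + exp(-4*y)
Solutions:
 f(y) = C1 + exp(-4*y)/4


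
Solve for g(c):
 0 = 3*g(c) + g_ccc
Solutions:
 g(c) = C3*exp(-3^(1/3)*c) + (C1*sin(3^(5/6)*c/2) + C2*cos(3^(5/6)*c/2))*exp(3^(1/3)*c/2)


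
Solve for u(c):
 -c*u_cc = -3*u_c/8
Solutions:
 u(c) = C1 + C2*c^(11/8)


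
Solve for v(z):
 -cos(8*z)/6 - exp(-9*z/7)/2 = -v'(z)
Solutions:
 v(z) = C1 + sin(8*z)/48 - 7*exp(-9*z/7)/18


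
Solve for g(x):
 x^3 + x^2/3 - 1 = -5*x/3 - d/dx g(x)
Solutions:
 g(x) = C1 - x^4/4 - x^3/9 - 5*x^2/6 + x


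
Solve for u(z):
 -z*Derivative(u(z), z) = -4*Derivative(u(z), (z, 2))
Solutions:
 u(z) = C1 + C2*erfi(sqrt(2)*z/4)


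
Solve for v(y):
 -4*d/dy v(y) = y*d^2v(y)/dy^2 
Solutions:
 v(y) = C1 + C2/y^3


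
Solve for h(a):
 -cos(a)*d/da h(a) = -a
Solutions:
 h(a) = C1 + Integral(a/cos(a), a)


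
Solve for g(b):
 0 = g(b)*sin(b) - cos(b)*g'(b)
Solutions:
 g(b) = C1/cos(b)


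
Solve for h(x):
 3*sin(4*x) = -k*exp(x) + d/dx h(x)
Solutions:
 h(x) = C1 + k*exp(x) - 3*cos(4*x)/4


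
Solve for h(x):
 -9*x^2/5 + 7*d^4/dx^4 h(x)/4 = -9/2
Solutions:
 h(x) = C1 + C2*x + C3*x^2 + C4*x^3 + x^6/350 - 3*x^4/28


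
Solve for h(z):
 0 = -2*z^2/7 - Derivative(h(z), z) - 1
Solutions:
 h(z) = C1 - 2*z^3/21 - z


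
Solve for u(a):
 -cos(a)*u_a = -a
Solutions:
 u(a) = C1 + Integral(a/cos(a), a)


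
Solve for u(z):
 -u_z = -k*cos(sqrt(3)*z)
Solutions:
 u(z) = C1 + sqrt(3)*k*sin(sqrt(3)*z)/3


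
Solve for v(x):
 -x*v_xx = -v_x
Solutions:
 v(x) = C1 + C2*x^2


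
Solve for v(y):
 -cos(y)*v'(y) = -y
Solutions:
 v(y) = C1 + Integral(y/cos(y), y)


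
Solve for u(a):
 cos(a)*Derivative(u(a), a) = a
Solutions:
 u(a) = C1 + Integral(a/cos(a), a)


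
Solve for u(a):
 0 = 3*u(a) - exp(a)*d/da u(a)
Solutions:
 u(a) = C1*exp(-3*exp(-a))


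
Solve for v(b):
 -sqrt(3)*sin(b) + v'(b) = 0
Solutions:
 v(b) = C1 - sqrt(3)*cos(b)


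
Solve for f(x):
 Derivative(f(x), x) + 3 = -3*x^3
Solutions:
 f(x) = C1 - 3*x^4/4 - 3*x


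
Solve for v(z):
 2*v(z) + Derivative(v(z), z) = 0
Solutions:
 v(z) = C1*exp(-2*z)


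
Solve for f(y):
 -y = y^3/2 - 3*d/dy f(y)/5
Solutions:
 f(y) = C1 + 5*y^4/24 + 5*y^2/6


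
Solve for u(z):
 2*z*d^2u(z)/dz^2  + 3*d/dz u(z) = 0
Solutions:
 u(z) = C1 + C2/sqrt(z)


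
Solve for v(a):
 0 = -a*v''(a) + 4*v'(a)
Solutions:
 v(a) = C1 + C2*a^5


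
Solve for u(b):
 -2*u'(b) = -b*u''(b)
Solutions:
 u(b) = C1 + C2*b^3


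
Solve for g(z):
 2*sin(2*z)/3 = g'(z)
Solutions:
 g(z) = C1 - cos(2*z)/3


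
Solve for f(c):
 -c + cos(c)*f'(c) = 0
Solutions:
 f(c) = C1 + Integral(c/cos(c), c)


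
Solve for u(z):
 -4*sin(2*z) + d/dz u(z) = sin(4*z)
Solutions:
 u(z) = C1 - 2*cos(2*z) - cos(4*z)/4


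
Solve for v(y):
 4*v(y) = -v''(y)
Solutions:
 v(y) = C1*sin(2*y) + C2*cos(2*y)


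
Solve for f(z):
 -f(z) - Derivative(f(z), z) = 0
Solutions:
 f(z) = C1*exp(-z)


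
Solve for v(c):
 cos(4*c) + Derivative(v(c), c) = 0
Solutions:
 v(c) = C1 - sin(4*c)/4


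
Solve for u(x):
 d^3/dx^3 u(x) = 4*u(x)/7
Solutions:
 u(x) = C3*exp(14^(2/3)*x/7) + (C1*sin(14^(2/3)*sqrt(3)*x/14) + C2*cos(14^(2/3)*sqrt(3)*x/14))*exp(-14^(2/3)*x/14)


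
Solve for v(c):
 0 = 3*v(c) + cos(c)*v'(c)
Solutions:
 v(c) = C1*(sin(c) - 1)^(3/2)/(sin(c) + 1)^(3/2)


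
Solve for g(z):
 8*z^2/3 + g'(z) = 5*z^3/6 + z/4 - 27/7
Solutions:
 g(z) = C1 + 5*z^4/24 - 8*z^3/9 + z^2/8 - 27*z/7


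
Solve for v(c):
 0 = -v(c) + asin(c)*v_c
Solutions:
 v(c) = C1*exp(Integral(1/asin(c), c))


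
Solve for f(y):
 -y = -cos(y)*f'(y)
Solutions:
 f(y) = C1 + Integral(y/cos(y), y)


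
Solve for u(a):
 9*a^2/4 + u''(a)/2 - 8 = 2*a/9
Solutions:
 u(a) = C1 + C2*a - 3*a^4/8 + 2*a^3/27 + 8*a^2


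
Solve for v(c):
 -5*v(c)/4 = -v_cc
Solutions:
 v(c) = C1*exp(-sqrt(5)*c/2) + C2*exp(sqrt(5)*c/2)


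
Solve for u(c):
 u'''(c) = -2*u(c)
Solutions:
 u(c) = C3*exp(-2^(1/3)*c) + (C1*sin(2^(1/3)*sqrt(3)*c/2) + C2*cos(2^(1/3)*sqrt(3)*c/2))*exp(2^(1/3)*c/2)


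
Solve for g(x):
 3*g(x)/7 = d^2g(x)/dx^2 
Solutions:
 g(x) = C1*exp(-sqrt(21)*x/7) + C2*exp(sqrt(21)*x/7)


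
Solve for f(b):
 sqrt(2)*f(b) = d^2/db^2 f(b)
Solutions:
 f(b) = C1*exp(-2^(1/4)*b) + C2*exp(2^(1/4)*b)


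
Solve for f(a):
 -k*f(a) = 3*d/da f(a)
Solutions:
 f(a) = C1*exp(-a*k/3)


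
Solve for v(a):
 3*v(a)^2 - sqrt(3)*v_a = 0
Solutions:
 v(a) = -1/(C1 + sqrt(3)*a)


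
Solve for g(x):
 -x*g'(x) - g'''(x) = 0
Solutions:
 g(x) = C1 + Integral(C2*airyai(-x) + C3*airybi(-x), x)


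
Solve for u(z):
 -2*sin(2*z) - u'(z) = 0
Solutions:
 u(z) = C1 + cos(2*z)


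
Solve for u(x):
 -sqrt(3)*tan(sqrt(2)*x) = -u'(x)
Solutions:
 u(x) = C1 - sqrt(6)*log(cos(sqrt(2)*x))/2


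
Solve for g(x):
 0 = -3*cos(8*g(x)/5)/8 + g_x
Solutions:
 -3*x/8 - 5*log(sin(8*g(x)/5) - 1)/16 + 5*log(sin(8*g(x)/5) + 1)/16 = C1


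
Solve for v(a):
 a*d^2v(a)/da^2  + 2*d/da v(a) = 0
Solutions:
 v(a) = C1 + C2/a


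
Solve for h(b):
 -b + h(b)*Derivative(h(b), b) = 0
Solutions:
 h(b) = -sqrt(C1 + b^2)
 h(b) = sqrt(C1 + b^2)


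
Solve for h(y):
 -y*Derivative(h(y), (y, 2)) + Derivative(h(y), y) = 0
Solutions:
 h(y) = C1 + C2*y^2


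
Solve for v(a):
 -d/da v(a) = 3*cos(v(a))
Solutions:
 v(a) = pi - asin((C1 + exp(6*a))/(C1 - exp(6*a)))
 v(a) = asin((C1 + exp(6*a))/(C1 - exp(6*a)))


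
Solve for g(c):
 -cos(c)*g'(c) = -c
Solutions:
 g(c) = C1 + Integral(c/cos(c), c)


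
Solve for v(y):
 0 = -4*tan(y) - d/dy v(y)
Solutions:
 v(y) = C1 + 4*log(cos(y))


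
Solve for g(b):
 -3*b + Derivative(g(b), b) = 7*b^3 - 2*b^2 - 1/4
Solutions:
 g(b) = C1 + 7*b^4/4 - 2*b^3/3 + 3*b^2/2 - b/4


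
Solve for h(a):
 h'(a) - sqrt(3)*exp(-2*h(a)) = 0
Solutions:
 h(a) = log(-sqrt(C1 + 2*sqrt(3)*a))
 h(a) = log(C1 + 2*sqrt(3)*a)/2


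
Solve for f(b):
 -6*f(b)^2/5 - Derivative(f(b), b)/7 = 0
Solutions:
 f(b) = 5/(C1 + 42*b)


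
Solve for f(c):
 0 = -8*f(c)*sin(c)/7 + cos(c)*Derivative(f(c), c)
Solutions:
 f(c) = C1/cos(c)^(8/7)


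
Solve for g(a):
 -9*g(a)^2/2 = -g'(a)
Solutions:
 g(a) = -2/(C1 + 9*a)


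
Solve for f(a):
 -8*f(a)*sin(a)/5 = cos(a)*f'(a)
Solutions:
 f(a) = C1*cos(a)^(8/5)


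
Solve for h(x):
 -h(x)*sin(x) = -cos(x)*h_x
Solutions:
 h(x) = C1/cos(x)


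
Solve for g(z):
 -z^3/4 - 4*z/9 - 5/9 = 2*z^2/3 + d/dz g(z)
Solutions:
 g(z) = C1 - z^4/16 - 2*z^3/9 - 2*z^2/9 - 5*z/9


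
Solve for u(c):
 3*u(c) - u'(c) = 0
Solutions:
 u(c) = C1*exp(3*c)


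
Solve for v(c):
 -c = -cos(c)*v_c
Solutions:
 v(c) = C1 + Integral(c/cos(c), c)


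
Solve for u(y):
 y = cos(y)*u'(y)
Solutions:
 u(y) = C1 + Integral(y/cos(y), y)


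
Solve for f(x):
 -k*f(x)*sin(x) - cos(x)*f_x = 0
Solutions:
 f(x) = C1*exp(k*log(cos(x)))


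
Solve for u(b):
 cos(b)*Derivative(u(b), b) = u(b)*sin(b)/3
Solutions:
 u(b) = C1/cos(b)^(1/3)


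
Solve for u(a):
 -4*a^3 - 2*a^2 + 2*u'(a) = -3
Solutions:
 u(a) = C1 + a^4/2 + a^3/3 - 3*a/2


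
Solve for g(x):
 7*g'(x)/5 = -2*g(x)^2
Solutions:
 g(x) = 7/(C1 + 10*x)


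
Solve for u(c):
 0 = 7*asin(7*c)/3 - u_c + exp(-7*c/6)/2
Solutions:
 u(c) = C1 + 7*c*asin(7*c)/3 + sqrt(1 - 49*c^2)/3 - 3*exp(-7*c/6)/7


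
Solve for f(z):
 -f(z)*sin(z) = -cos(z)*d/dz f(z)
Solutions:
 f(z) = C1/cos(z)


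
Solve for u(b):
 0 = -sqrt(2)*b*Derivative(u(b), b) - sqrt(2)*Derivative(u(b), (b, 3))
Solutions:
 u(b) = C1 + Integral(C2*airyai(-b) + C3*airybi(-b), b)


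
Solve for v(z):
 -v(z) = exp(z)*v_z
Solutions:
 v(z) = C1*exp(exp(-z))


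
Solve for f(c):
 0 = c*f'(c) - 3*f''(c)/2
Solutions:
 f(c) = C1 + C2*erfi(sqrt(3)*c/3)


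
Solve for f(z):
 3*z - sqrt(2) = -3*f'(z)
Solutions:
 f(z) = C1 - z^2/2 + sqrt(2)*z/3


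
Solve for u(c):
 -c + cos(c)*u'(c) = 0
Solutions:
 u(c) = C1 + Integral(c/cos(c), c)


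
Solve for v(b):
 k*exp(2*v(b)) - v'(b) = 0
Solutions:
 v(b) = log(-sqrt(-1/(C1 + b*k))) - log(2)/2
 v(b) = log(-1/(C1 + b*k))/2 - log(2)/2


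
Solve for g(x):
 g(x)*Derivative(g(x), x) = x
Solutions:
 g(x) = -sqrt(C1 + x^2)
 g(x) = sqrt(C1 + x^2)


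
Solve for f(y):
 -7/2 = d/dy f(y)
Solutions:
 f(y) = C1 - 7*y/2


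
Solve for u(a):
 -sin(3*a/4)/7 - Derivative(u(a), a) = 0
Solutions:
 u(a) = C1 + 4*cos(3*a/4)/21


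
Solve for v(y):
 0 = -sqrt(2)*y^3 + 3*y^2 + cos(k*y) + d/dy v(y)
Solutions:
 v(y) = C1 + sqrt(2)*y^4/4 - y^3 - sin(k*y)/k


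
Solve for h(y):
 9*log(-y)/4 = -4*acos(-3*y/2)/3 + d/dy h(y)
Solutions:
 h(y) = C1 + 9*y*log(-y)/4 + 4*y*acos(-3*y/2)/3 - 9*y/4 + 4*sqrt(4 - 9*y^2)/9


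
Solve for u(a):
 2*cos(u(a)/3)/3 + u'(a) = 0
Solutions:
 2*a/3 - 3*log(sin(u(a)/3) - 1)/2 + 3*log(sin(u(a)/3) + 1)/2 = C1


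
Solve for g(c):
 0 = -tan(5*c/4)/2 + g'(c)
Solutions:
 g(c) = C1 - 2*log(cos(5*c/4))/5


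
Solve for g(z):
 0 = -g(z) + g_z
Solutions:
 g(z) = C1*exp(z)


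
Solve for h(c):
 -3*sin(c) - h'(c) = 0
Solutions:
 h(c) = C1 + 3*cos(c)


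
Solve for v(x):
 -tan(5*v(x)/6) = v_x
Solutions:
 v(x) = -6*asin(C1*exp(-5*x/6))/5 + 6*pi/5
 v(x) = 6*asin(C1*exp(-5*x/6))/5


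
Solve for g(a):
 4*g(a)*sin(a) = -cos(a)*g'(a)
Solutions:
 g(a) = C1*cos(a)^4


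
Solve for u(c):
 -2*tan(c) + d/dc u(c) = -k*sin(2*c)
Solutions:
 u(c) = C1 + k*cos(2*c)/2 - 2*log(cos(c))


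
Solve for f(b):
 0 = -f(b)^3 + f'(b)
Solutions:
 f(b) = -sqrt(2)*sqrt(-1/(C1 + b))/2
 f(b) = sqrt(2)*sqrt(-1/(C1 + b))/2


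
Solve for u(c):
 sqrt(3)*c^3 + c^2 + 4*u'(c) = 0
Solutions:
 u(c) = C1 - sqrt(3)*c^4/16 - c^3/12


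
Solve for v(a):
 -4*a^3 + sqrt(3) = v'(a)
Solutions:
 v(a) = C1 - a^4 + sqrt(3)*a


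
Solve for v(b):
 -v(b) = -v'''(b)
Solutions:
 v(b) = C3*exp(b) + (C1*sin(sqrt(3)*b/2) + C2*cos(sqrt(3)*b/2))*exp(-b/2)


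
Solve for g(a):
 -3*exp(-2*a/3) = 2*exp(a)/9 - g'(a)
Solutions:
 g(a) = C1 + 2*exp(a)/9 - 9*exp(-2*a/3)/2


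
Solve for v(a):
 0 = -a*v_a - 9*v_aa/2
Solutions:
 v(a) = C1 + C2*erf(a/3)


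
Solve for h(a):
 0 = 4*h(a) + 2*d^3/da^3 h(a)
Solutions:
 h(a) = C3*exp(-2^(1/3)*a) + (C1*sin(2^(1/3)*sqrt(3)*a/2) + C2*cos(2^(1/3)*sqrt(3)*a/2))*exp(2^(1/3)*a/2)


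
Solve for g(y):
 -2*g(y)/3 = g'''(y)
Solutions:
 g(y) = C3*exp(-2^(1/3)*3^(2/3)*y/3) + (C1*sin(2^(1/3)*3^(1/6)*y/2) + C2*cos(2^(1/3)*3^(1/6)*y/2))*exp(2^(1/3)*3^(2/3)*y/6)


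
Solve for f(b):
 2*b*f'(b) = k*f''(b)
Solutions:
 f(b) = C1 + C2*erf(b*sqrt(-1/k))/sqrt(-1/k)


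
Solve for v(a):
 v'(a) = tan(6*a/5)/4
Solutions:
 v(a) = C1 - 5*log(cos(6*a/5))/24


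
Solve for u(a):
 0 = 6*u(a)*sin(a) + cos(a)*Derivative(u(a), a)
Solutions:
 u(a) = C1*cos(a)^6


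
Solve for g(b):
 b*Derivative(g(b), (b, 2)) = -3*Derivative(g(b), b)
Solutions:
 g(b) = C1 + C2/b^2


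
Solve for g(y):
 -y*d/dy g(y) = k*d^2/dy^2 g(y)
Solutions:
 g(y) = C1 + C2*sqrt(k)*erf(sqrt(2)*y*sqrt(1/k)/2)


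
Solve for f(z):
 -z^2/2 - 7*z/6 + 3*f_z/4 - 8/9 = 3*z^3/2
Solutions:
 f(z) = C1 + z^4/2 + 2*z^3/9 + 7*z^2/9 + 32*z/27


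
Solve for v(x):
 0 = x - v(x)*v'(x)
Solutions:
 v(x) = -sqrt(C1 + x^2)
 v(x) = sqrt(C1 + x^2)


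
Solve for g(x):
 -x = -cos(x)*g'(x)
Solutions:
 g(x) = C1 + Integral(x/cos(x), x)


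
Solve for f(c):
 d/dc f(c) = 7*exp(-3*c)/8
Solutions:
 f(c) = C1 - 7*exp(-3*c)/24


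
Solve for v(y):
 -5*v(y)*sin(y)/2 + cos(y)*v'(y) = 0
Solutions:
 v(y) = C1/cos(y)^(5/2)


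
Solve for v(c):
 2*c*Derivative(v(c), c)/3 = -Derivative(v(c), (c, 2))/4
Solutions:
 v(c) = C1 + C2*erf(2*sqrt(3)*c/3)


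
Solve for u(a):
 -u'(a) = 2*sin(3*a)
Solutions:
 u(a) = C1 + 2*cos(3*a)/3


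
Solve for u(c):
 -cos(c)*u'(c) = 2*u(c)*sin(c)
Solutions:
 u(c) = C1*cos(c)^2


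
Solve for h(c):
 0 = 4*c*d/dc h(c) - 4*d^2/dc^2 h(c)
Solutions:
 h(c) = C1 + C2*erfi(sqrt(2)*c/2)


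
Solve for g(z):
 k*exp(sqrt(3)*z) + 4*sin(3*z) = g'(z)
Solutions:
 g(z) = C1 + sqrt(3)*k*exp(sqrt(3)*z)/3 - 4*cos(3*z)/3


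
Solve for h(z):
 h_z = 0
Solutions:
 h(z) = C1


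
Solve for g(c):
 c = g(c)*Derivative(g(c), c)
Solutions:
 g(c) = -sqrt(C1 + c^2)
 g(c) = sqrt(C1 + c^2)


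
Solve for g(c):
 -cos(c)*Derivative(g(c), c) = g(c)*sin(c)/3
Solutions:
 g(c) = C1*cos(c)^(1/3)


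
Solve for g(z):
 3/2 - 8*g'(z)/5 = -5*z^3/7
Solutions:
 g(z) = C1 + 25*z^4/224 + 15*z/16


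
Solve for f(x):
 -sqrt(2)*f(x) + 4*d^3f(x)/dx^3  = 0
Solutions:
 f(x) = C3*exp(sqrt(2)*x/2) + (C1*sin(sqrt(6)*x/4) + C2*cos(sqrt(6)*x/4))*exp(-sqrt(2)*x/4)


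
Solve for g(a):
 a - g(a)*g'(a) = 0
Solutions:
 g(a) = -sqrt(C1 + a^2)
 g(a) = sqrt(C1 + a^2)


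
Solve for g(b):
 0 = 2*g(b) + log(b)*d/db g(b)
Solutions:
 g(b) = C1*exp(-2*li(b))


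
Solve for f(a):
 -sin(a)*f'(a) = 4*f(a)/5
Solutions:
 f(a) = C1*(cos(a) + 1)^(2/5)/(cos(a) - 1)^(2/5)


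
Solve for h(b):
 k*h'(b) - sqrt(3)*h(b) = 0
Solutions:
 h(b) = C1*exp(sqrt(3)*b/k)


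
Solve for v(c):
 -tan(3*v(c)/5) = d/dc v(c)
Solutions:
 v(c) = -5*asin(C1*exp(-3*c/5))/3 + 5*pi/3
 v(c) = 5*asin(C1*exp(-3*c/5))/3


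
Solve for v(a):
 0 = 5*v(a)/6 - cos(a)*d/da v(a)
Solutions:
 v(a) = C1*(sin(a) + 1)^(5/12)/(sin(a) - 1)^(5/12)


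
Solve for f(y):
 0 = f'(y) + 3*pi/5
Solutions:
 f(y) = C1 - 3*pi*y/5


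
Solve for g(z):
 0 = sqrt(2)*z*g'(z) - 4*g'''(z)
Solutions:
 g(z) = C1 + Integral(C2*airyai(sqrt(2)*z/2) + C3*airybi(sqrt(2)*z/2), z)


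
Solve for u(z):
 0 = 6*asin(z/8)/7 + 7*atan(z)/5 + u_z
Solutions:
 u(z) = C1 - 6*z*asin(z/8)/7 - 7*z*atan(z)/5 - 6*sqrt(64 - z^2)/7 + 7*log(z^2 + 1)/10


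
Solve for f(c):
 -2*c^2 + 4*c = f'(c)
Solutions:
 f(c) = C1 - 2*c^3/3 + 2*c^2


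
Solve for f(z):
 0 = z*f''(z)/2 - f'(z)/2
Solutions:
 f(z) = C1 + C2*z^2


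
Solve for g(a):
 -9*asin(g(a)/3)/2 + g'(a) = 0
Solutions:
 Integral(1/asin(_y/3), (_y, g(a))) = C1 + 9*a/2


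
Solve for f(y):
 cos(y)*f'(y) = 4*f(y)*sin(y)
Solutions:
 f(y) = C1/cos(y)^4


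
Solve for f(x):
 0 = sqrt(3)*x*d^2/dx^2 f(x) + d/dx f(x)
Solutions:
 f(x) = C1 + C2*x^(1 - sqrt(3)/3)


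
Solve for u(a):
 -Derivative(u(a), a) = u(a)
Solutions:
 u(a) = C1*exp(-a)


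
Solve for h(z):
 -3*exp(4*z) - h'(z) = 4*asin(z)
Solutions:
 h(z) = C1 - 4*z*asin(z) - 4*sqrt(1 - z^2) - 3*exp(4*z)/4


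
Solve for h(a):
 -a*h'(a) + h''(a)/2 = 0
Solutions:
 h(a) = C1 + C2*erfi(a)


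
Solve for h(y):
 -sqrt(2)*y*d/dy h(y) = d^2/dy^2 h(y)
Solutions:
 h(y) = C1 + C2*erf(2^(3/4)*y/2)


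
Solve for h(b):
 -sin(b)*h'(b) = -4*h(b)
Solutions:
 h(b) = C1*(cos(b)^2 - 2*cos(b) + 1)/(cos(b)^2 + 2*cos(b) + 1)


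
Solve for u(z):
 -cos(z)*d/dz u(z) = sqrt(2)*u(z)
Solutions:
 u(z) = C1*(sin(z) - 1)^(sqrt(2)/2)/(sin(z) + 1)^(sqrt(2)/2)


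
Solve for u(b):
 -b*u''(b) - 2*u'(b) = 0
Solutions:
 u(b) = C1 + C2/b


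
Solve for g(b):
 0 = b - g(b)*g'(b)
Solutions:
 g(b) = -sqrt(C1 + b^2)
 g(b) = sqrt(C1 + b^2)


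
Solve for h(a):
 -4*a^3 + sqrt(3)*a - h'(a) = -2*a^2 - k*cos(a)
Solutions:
 h(a) = C1 - a^4 + 2*a^3/3 + sqrt(3)*a^2/2 + k*sin(a)


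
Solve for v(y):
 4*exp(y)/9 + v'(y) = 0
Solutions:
 v(y) = C1 - 4*exp(y)/9


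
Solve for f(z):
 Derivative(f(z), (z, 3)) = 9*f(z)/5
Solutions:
 f(z) = C3*exp(15^(2/3)*z/5) + (C1*sin(3*3^(1/6)*5^(2/3)*z/10) + C2*cos(3*3^(1/6)*5^(2/3)*z/10))*exp(-15^(2/3)*z/10)


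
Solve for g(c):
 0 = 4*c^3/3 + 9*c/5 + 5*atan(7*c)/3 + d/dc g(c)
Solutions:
 g(c) = C1 - c^4/3 - 9*c^2/10 - 5*c*atan(7*c)/3 + 5*log(49*c^2 + 1)/42


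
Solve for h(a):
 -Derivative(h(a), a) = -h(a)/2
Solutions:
 h(a) = C1*exp(a/2)


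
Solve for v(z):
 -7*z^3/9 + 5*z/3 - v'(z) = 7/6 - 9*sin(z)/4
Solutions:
 v(z) = C1 - 7*z^4/36 + 5*z^2/6 - 7*z/6 - 9*cos(z)/4


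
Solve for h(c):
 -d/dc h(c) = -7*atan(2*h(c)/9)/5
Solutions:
 Integral(1/atan(2*_y/9), (_y, h(c))) = C1 + 7*c/5


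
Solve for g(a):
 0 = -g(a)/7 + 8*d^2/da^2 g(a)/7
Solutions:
 g(a) = C1*exp(-sqrt(2)*a/4) + C2*exp(sqrt(2)*a/4)


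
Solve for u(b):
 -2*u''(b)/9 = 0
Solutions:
 u(b) = C1 + C2*b


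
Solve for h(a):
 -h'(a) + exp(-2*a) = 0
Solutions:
 h(a) = C1 - exp(-2*a)/2


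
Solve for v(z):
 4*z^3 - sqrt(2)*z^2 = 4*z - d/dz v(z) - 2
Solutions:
 v(z) = C1 - z^4 + sqrt(2)*z^3/3 + 2*z^2 - 2*z


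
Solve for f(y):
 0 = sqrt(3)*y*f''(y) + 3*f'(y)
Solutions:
 f(y) = C1 + C2*y^(1 - sqrt(3))


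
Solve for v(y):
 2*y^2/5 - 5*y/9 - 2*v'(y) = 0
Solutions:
 v(y) = C1 + y^3/15 - 5*y^2/36


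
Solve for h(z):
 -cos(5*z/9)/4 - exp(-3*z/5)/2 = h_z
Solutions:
 h(z) = C1 - 9*sin(5*z/9)/20 + 5*exp(-3*z/5)/6


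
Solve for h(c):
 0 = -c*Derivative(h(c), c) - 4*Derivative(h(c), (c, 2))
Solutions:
 h(c) = C1 + C2*erf(sqrt(2)*c/4)


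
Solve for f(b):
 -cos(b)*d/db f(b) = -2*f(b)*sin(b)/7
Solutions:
 f(b) = C1/cos(b)^(2/7)


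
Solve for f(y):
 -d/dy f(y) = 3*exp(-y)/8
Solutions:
 f(y) = C1 + 3*exp(-y)/8


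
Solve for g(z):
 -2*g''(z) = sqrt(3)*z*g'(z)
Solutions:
 g(z) = C1 + C2*erf(3^(1/4)*z/2)


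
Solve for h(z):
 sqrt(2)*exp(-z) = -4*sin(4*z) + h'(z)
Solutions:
 h(z) = C1 - cos(4*z) - sqrt(2)*exp(-z)


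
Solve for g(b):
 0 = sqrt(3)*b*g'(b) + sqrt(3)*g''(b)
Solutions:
 g(b) = C1 + C2*erf(sqrt(2)*b/2)


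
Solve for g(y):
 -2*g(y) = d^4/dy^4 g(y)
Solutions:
 g(y) = (C1*sin(2^(3/4)*y/2) + C2*cos(2^(3/4)*y/2))*exp(-2^(3/4)*y/2) + (C3*sin(2^(3/4)*y/2) + C4*cos(2^(3/4)*y/2))*exp(2^(3/4)*y/2)


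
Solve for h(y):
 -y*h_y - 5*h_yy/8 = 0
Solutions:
 h(y) = C1 + C2*erf(2*sqrt(5)*y/5)


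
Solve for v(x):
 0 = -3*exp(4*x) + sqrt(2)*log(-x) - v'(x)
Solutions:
 v(x) = C1 + sqrt(2)*x*log(-x) - sqrt(2)*x - 3*exp(4*x)/4


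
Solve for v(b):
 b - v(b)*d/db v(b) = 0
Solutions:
 v(b) = -sqrt(C1 + b^2)
 v(b) = sqrt(C1 + b^2)


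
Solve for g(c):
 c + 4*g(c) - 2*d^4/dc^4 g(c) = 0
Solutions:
 g(c) = C1*exp(-2^(1/4)*c) + C2*exp(2^(1/4)*c) + C3*sin(2^(1/4)*c) + C4*cos(2^(1/4)*c) - c/4


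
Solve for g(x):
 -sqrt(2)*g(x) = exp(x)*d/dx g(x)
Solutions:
 g(x) = C1*exp(sqrt(2)*exp(-x))


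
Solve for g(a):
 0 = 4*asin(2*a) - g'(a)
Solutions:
 g(a) = C1 + 4*a*asin(2*a) + 2*sqrt(1 - 4*a^2)


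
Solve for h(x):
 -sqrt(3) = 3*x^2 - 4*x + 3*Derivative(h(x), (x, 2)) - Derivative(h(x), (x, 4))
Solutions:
 h(x) = C1 + C2*x + C3*exp(-sqrt(3)*x) + C4*exp(sqrt(3)*x) - x^4/12 + 2*x^3/9 + x^2*(-2 - sqrt(3))/6


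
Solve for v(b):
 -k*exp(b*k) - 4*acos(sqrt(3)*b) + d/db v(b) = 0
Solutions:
 v(b) = C1 + 4*b*acos(sqrt(3)*b) + k*Piecewise((exp(b*k)/k, Ne(k, 0)), (b, True)) - 4*sqrt(3)*sqrt(1 - 3*b^2)/3


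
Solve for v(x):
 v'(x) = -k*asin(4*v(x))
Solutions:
 Integral(1/asin(4*_y), (_y, v(x))) = C1 - k*x


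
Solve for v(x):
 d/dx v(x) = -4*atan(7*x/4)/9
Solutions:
 v(x) = C1 - 4*x*atan(7*x/4)/9 + 8*log(49*x^2 + 16)/63


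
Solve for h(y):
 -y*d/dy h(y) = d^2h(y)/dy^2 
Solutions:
 h(y) = C1 + C2*erf(sqrt(2)*y/2)


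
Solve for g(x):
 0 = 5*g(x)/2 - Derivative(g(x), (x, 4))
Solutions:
 g(x) = C1*exp(-2^(3/4)*5^(1/4)*x/2) + C2*exp(2^(3/4)*5^(1/4)*x/2) + C3*sin(2^(3/4)*5^(1/4)*x/2) + C4*cos(2^(3/4)*5^(1/4)*x/2)


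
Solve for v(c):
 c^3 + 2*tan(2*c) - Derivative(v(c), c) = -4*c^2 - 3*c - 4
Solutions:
 v(c) = C1 + c^4/4 + 4*c^3/3 + 3*c^2/2 + 4*c - log(cos(2*c))


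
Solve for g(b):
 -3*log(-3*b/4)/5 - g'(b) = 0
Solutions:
 g(b) = C1 - 3*b*log(-b)/5 + 3*b*(-log(3) + 1 + 2*log(2))/5
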